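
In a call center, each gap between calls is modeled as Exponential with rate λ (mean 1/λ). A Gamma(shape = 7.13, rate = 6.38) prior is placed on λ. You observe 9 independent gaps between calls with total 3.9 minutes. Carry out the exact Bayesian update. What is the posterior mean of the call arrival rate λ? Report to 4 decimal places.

1.5691

With a Gamma(shape α, rate β) prior on the exponential rate λ, the posterior after n observations with total T = Σxᵢ is Gamma(α+n, β+T).
Posterior: Gamma(7.13+9, 6.38+3.9) = Gamma(16.13, 10.28).
Posterior mean of λ = α/β = 16.13/10.28 = 1.5691.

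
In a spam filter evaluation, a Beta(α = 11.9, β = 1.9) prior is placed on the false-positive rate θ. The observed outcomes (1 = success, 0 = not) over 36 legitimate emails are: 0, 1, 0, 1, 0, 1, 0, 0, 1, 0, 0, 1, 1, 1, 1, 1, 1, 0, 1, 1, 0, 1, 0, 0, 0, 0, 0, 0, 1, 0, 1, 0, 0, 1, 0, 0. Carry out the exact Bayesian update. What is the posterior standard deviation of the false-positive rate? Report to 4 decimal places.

0.0696

The Beta prior is conjugate to a Binomial/Bernoulli likelihood; the update adds successes to α and failures to β.
Posterior: Beta(α+k, β+n−k) = Beta(11.9+16, 1.9+20) = Beta(27.9, 21.9).
Var = αβ/((α+β)²(α+β+1)) = 27.9·21.9/(49.8²·50.8) = 0.00484982; SD = √0.00484982 = 0.0696.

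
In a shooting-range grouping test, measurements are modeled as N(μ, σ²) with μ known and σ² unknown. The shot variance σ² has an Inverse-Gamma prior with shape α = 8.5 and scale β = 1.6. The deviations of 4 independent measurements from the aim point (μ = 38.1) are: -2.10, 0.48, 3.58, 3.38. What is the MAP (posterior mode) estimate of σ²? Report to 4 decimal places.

With known mean μ and an Inverse-Gamma(α, β) prior on σ², the Normal likelihood is conjugate: posterior is Inv-Gamma(α + n/2, β + Σ(xᵢ−μ)²/2).
Σ(xᵢ−μ)² = (-2.10)² + (0.48)² + (3.58)² + (3.38)² = 28.8812.
Posterior: Inv-Gamma(8.5 + 4/2, 1.6 + 28.8812/2) = Inv-Gamma(10.50, 16.04060).
Mode = β/(α+1) = 16.04060/11.50 = 1.3948.

1.3948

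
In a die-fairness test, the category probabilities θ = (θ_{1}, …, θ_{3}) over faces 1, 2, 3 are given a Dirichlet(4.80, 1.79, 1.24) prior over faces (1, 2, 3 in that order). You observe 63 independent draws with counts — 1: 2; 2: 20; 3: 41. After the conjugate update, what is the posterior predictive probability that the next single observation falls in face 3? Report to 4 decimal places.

0.5964

The Dirichlet prior is conjugate to the Multinomial likelihood: each posterior αⱼ = prior αⱼ + observed count nⱼ.
Posterior concentration: (6.80, 21.79, 42.24), total = 70.83.
P(next = 3 | data) = α_{3}/Σα = 0.5964.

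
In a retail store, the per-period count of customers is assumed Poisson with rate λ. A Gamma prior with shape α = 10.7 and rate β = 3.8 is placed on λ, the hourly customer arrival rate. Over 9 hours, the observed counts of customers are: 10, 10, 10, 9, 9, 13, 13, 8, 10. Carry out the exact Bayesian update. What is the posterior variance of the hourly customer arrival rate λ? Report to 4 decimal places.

With a Gamma(shape α, rate β) prior, the Poisson likelihood is conjugate: the posterior is Gamma(α + ΣXᵢ, β + n).
Sum of counts S = 92 over n = 9 hours.
Posterior: Gamma(α+S, β+n) = Gamma(10.7+92, 3.8+9) = Gamma(102.7, 12.8).
Var = α/β² = 102.7/12.8² = 0.6268.

0.6268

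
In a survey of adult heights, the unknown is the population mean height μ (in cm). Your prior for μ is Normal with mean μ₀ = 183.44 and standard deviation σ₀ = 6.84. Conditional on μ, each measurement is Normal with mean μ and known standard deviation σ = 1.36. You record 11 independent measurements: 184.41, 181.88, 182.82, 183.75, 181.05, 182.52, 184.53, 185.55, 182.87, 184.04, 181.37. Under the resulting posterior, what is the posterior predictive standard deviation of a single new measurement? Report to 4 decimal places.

For Normal data with known variance σ², a Normal(μ₀, σ₀²) prior on μ is conjugate. Posterior precision = 1/σ₀² + n/σ²; posterior mean is the precision-weighted average of μ₀ and x̄.
σ₀² = 6.84² = 46.7856, σ² = 1.36² = 1.8496; σ² + n·σ₀² = 1.8496 + 11·46.7856 = 516.4912.
Posterior precision = 1/σ₀² + n/σ² = 1/46.7856 + 11/1.8496 = (σ² + n·σ₀²)/(σ₀²σ²) = 516.4912/(46.7856·1.8496); posterior variance σₙ² = σ₀²σ²/(σ² + n·σ₀²) = 46.7856·1.8496/516.4912 = 0.167543.
Predictive variance for one new observation = σₙ² + σ² = 46.7856·1.8496/516.4912 + 1.8496 = σ²·(σ₀² + 516.4912)/516.4912 = 1.8496·563.2768/516.4912 = 2.017143; SD = √(1.8496·563.2768/516.4912) = 1.4203.

1.4203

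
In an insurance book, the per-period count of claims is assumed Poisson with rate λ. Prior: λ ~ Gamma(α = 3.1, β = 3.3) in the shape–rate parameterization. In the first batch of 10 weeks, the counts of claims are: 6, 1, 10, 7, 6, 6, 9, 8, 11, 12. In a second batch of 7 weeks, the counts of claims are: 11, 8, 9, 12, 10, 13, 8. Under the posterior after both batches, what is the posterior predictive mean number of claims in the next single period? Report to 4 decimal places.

7.3941

With a Gamma(shape α, rate β) prior, the Poisson likelihood is conjugate: the posterior is Gamma(α + ΣXᵢ, β + n).
Batch 1: sum of counts S = 76 over n = 10 weeks.
After batch 1: Gamma(α+S, β+n) = Gamma(3.1+76, 3.3+10) = Gamma(79.1, 13.3).
Batch 2: sum of counts S = 71 over n = 7 weeks.
After batch 2: Gamma(α+S, β+n) = Gamma(79.1+71, 13.3+7) = Gamma(150.1, 20.3).
The predictive distribution for one future period is NegBinom with mean α/β = 7.3941.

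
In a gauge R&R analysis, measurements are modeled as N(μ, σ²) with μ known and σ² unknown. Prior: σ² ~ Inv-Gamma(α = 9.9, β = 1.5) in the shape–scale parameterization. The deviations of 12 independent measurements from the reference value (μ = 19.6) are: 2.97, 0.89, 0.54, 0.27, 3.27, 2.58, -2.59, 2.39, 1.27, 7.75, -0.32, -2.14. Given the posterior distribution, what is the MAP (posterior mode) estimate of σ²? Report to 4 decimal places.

With known mean μ and an Inverse-Gamma(α, β) prior on σ², the Normal likelihood is conjugate: posterior is Inv-Gamma(α + n/2, β + Σ(xᵢ−μ)²/2).
Σ(xᵢ−μ)² = (2.97)² + (0.89)² + (0.54)² + (0.27)² + (3.27)² + (2.58)² + (-2.59)² + (2.39)² + (1.27)² + (7.75)² + (-0.32)² + (-2.14)² = 106.1044.
Posterior: Inv-Gamma(9.9 + 12/2, 1.5 + 106.1044/2) = Inv-Gamma(15.90, 54.55220).
Mode = β/(α+1) = 54.55220/16.90 = 3.2279.

3.2279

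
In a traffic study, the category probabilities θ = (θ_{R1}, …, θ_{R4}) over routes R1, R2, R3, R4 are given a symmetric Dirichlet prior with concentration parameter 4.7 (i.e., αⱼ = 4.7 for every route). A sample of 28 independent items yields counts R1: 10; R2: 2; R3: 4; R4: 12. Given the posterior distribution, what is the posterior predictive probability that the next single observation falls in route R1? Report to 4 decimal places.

0.3141

The Dirichlet prior is conjugate to the Multinomial likelihood: each posterior αⱼ = prior αⱼ + observed count nⱼ.
Posterior concentration: (14.7, 6.7, 8.7, 16.7), total = 46.8.
P(next = R1 | data) = α_{R1}/Σα = 0.3141.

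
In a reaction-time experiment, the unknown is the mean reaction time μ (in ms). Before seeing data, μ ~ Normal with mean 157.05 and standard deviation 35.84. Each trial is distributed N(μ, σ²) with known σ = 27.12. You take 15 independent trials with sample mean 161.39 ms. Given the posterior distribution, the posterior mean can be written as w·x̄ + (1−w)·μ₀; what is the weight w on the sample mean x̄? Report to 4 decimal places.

For Normal data with known variance σ², a Normal(μ₀, σ₀²) prior on μ is conjugate. Posterior precision = 1/σ₀² + n/σ²; posterior mean is the precision-weighted average of μ₀ and x̄.
σ₀² = 35.84² = 1284.5056, σ² = 27.12² = 735.4944. Prior precision 1/σ₀² = 1/1284.5056; data precision n/σ² = 15/735.4944.
w = (n/σ²)/(1/σ₀² + n/σ²) = n·σ₀²/(σ² + n·σ₀²) = 15·1284.5056/(735.4944 + 15·1284.5056) = 19267.584/20003.0784 = 0.9632.

0.9632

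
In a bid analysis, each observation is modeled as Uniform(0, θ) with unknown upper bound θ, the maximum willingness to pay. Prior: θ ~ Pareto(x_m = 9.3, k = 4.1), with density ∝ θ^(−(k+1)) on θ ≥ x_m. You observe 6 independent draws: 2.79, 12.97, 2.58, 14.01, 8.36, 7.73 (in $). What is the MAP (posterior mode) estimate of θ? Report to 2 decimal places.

14.01

A Pareto(scale x_m, shape k) prior on the upper bound θ of Uniform(0, θ) is conjugate: posterior is Pareto(max(x_m, max xᵢ), k + n).
Sample maximum = 14.01; prior scale x_m = 9.3 → posterior scale = max = 14.01.
Posterior shape = 4.1 + 6 = 10.1.
The Pareto density is decreasing on [x_m, ∞), so the mode is x_m = 14.01.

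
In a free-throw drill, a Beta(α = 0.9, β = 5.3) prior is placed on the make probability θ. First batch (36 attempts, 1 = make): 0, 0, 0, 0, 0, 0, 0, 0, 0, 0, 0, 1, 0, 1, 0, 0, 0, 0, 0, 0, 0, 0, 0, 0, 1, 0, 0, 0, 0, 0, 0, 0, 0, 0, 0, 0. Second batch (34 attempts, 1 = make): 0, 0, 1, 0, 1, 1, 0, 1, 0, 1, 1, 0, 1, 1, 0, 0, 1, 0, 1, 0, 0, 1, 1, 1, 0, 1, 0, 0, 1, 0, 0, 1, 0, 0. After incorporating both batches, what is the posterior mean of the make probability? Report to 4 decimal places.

0.2612

The Beta prior is conjugate to a Binomial/Bernoulli likelihood; the update adds successes to α and failures to β.
After batch 1: Beta(0.9+3, 5.3+33) = Beta(3.9, 38.3).
After batch 2: Beta(3.9+16, 38.3+18) = Beta(19.9, 56.3).
Posterior mean = α/(α+β) = 19.9/76.2 = 0.2612.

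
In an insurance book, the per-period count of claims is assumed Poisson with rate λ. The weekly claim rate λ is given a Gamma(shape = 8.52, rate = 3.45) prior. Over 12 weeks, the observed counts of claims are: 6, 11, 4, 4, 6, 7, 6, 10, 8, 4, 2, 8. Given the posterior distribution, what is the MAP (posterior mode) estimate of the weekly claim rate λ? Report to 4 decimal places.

With a Gamma(shape α, rate β) prior, the Poisson likelihood is conjugate: the posterior is Gamma(α + ΣXᵢ, β + n).
Sum of counts S = 76 over n = 12 weeks.
Posterior: Gamma(α+S, β+n) = Gamma(8.52+76, 3.45+12) = Gamma(84.52, 15.45).
Mode of Gamma(α,β) for α≥1 is (α−1)/β = 83.52/15.45 = 5.4058.

5.4058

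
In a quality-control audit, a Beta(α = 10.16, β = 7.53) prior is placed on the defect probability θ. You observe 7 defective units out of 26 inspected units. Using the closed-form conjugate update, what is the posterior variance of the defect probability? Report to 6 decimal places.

0.005337

The Beta prior is conjugate to a Binomial/Bernoulli likelihood; the update adds successes to α and failures to β.
Posterior: Beta(α+k, β+n−k) = Beta(10.16+7, 7.53+19) = Beta(17.16, 26.53).
Var = αβ/((α+β)²(α+β+1)) = 17.16·26.53/(43.69²·44.69) = 0.005337.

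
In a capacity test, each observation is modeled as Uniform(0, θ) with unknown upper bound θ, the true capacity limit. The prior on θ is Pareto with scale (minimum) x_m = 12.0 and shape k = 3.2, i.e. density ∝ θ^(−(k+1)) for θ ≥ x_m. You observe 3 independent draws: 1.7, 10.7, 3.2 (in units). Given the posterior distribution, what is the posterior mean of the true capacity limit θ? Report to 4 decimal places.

A Pareto(scale x_m, shape k) prior on the upper bound θ of Uniform(0, θ) is conjugate: posterior is Pareto(max(x_m, max xᵢ), k + n).
Sample maximum = 10.7; prior scale x_m = 12.0 → posterior scale = max = 12.0.
Posterior shape = 3.2 + 3 = 6.2.
E[θ|data] = k·x_m/(k−1) = 6.2·12.0/5.2 = 14.3077.

14.3077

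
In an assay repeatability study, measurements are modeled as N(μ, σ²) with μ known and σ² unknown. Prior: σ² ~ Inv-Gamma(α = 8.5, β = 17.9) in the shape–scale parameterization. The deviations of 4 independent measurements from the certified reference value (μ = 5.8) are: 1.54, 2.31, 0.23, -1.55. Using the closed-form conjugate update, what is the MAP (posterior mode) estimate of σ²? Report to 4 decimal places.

With known mean μ and an Inverse-Gamma(α, β) prior on σ², the Normal likelihood is conjugate: posterior is Inv-Gamma(α + n/2, β + Σ(xᵢ−μ)²/2).
Σ(xᵢ−μ)² = (1.54)² + (2.31)² + (0.23)² + (-1.55)² = 10.1631.
Posterior: Inv-Gamma(8.5 + 4/2, 17.9 + 10.1631/2) = Inv-Gamma(10.50, 22.98155).
Mode = β/(α+1) = 22.98155/11.50 = 1.9984.

1.9984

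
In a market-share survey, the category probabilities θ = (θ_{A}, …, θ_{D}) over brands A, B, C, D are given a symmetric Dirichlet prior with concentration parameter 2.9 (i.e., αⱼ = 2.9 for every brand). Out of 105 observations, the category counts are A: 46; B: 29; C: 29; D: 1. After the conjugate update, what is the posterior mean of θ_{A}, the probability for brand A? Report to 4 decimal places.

0.4194

The Dirichlet prior is conjugate to the Multinomial likelihood: each posterior αⱼ = prior αⱼ + observed count nⱼ.
Posterior concentration: (48.9, 31.9, 31.9, 3.9), total = 116.6.
E[θ_{A}|data] = α_{A}/Σα = 48.9/116.6 = 0.4194.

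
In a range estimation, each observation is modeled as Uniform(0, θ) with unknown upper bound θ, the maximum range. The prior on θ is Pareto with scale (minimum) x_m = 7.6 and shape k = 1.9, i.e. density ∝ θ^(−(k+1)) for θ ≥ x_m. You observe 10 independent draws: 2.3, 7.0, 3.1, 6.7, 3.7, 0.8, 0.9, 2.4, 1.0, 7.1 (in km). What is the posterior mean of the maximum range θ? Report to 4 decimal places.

A Pareto(scale x_m, shape k) prior on the upper bound θ of Uniform(0, θ) is conjugate: posterior is Pareto(max(x_m, max xᵢ), k + n).
Sample maximum = 7.1; prior scale x_m = 7.6 → posterior scale = max = 7.6.
Posterior shape = 1.9 + 10 = 11.9.
E[θ|data] = k·x_m/(k−1) = 11.9·7.6/10.9 = 8.2972.

8.2972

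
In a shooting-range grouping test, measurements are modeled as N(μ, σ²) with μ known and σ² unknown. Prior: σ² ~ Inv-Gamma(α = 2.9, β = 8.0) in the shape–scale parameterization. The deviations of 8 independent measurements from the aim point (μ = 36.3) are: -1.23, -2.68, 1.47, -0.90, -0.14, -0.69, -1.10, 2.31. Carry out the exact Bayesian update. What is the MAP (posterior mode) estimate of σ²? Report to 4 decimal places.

With known mean μ and an Inverse-Gamma(α, β) prior on σ², the Normal likelihood is conjugate: posterior is Inv-Gamma(α + n/2, β + Σ(xᵢ−μ)²/2).
Σ(xᵢ−μ)² = (-1.23)² + (-2.68)² + (1.47)² + (-0.90)² + (-0.14)² + (-0.69)² + (-1.10)² + (2.31)² = 18.7080.
Posterior: Inv-Gamma(2.9 + 8/2, 8.0 + 18.7080/2) = Inv-Gamma(6.90, 17.35400).
Mode = β/(α+1) = 17.35400/7.90 = 2.1967.

2.1967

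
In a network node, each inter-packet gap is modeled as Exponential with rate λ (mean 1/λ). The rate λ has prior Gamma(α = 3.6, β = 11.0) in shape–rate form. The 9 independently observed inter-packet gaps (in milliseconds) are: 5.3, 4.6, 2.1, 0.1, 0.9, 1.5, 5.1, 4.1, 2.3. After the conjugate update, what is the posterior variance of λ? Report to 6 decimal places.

With a Gamma(shape α, rate β) prior on the exponential rate λ, the posterior after n observations with total T = Σxᵢ is Gamma(α+n, β+T).
Sum of observations T = 26.0 milliseconds; n = 9.
Posterior: Gamma(3.6+9, 11.0+26.0) = Gamma(12.6, 37.0).
Var = α/β² = 0.009204.

0.009204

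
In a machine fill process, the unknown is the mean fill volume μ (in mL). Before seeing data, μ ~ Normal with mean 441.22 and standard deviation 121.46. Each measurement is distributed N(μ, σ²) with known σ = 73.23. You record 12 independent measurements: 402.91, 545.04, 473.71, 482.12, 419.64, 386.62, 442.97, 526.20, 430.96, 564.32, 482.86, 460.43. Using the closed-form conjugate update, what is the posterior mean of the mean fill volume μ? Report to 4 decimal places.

467.3566

For Normal data with known variance σ², a Normal(μ₀, σ₀²) prior on μ is conjugate. Posterior precision = 1/σ₀² + n/σ²; posterior mean is the precision-weighted average of μ₀ and x̄.
Σxᵢ = 402.91 + 545.04 + 473.71 + 482.12 + 419.64 + 386.62 + 442.97 + 526.20 + 430.96 + 564.32 + 482.86 + 460.43 = 5617.78, so n·x̄ = 5617.78.
σ₀² = 121.46² = 14752.5316, σ² = 73.23² = 5362.6329; σ² + n·σ₀² = 5362.6329 + 12·14752.5316 = 182393.0121.
Posterior mean = (μ₀/σ₀² + n·x̄/σ²)/(1/σ₀² + n/σ²) = (σ²·μ₀ + σ₀²·n·x̄)/(σ² + n·σ₀²) = (5362.6329·441.22 + 14752.5316·5617.78)/182393.0121 = 85242577.859986/182393.0121 = 467.3566.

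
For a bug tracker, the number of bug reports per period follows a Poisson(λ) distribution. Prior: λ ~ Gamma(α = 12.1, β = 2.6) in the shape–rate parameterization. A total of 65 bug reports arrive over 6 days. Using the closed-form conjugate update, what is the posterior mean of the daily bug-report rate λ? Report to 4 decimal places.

8.9651

With a Gamma(shape α, rate β) prior, the Poisson likelihood is conjugate: the posterior is Gamma(α + ΣXᵢ, β + n).
Posterior: Gamma(α+S, β+n) = Gamma(12.1+65, 2.6+6) = Gamma(77.1, 8.6).
Posterior mean = α/β = 77.1/8.6 = 8.9651.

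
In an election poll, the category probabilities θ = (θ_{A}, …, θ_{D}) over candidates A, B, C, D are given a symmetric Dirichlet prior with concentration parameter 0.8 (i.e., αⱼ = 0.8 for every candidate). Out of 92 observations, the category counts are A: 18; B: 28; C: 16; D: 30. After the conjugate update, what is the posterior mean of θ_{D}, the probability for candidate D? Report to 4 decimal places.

The Dirichlet prior is conjugate to the Multinomial likelihood: each posterior αⱼ = prior αⱼ + observed count nⱼ.
Posterior concentration: (18.8, 28.8, 16.8, 30.8), total = 95.2.
E[θ_{D}|data] = α_{D}/Σα = 30.8/95.2 = 0.3235.

0.3235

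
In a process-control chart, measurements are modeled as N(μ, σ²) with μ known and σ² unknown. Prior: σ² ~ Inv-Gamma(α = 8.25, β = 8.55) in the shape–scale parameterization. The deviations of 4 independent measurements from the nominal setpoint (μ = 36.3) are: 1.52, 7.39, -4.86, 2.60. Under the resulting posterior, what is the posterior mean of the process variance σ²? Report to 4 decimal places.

5.6434

With known mean μ and an Inverse-Gamma(α, β) prior on σ², the Normal likelihood is conjugate: posterior is Inv-Gamma(α + n/2, β + Σ(xᵢ−μ)²/2).
Σ(xᵢ−μ)² = (1.52)² + (7.39)² + (-4.86)² + (2.60)² = 87.3021.
Posterior: Inv-Gamma(8.25 + 4/2, 8.55 + 87.3021/2) = Inv-Gamma(10.25, 52.20105).
E[σ²|data] = β/(α−1) = 52.20105/9.25 = 5.6434.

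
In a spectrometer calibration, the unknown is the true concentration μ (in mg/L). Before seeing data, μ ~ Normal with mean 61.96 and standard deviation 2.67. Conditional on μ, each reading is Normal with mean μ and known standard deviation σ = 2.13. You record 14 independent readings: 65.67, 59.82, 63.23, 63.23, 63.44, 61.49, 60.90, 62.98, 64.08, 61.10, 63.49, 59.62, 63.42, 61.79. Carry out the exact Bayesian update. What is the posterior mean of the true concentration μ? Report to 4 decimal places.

62.4260

For Normal data with known variance σ², a Normal(μ₀, σ₀²) prior on μ is conjugate. Posterior precision = 1/σ₀² + n/σ²; posterior mean is the precision-weighted average of μ₀ and x̄.
Σxᵢ = 65.67 + 59.82 + 63.23 + 63.23 + 63.44 + 61.49 + 60.90 + 62.98 + 64.08 + 61.10 + 63.49 + 59.62 + 63.42 + 61.79 = 874.26, so n·x̄ = 874.26.
σ₀² = 2.67² = 7.1289, σ² = 2.13² = 4.5369; σ² + n·σ₀² = 4.5369 + 14·7.1289 = 104.3415.
Posterior mean = (μ₀/σ₀² + n·x̄/σ²)/(1/σ₀² + n/σ²) = (σ²·μ₀ + σ₀²·n·x̄)/(σ² + n·σ₀²) = (4.5369·61.96 + 7.1289·874.26)/104.3415 = 6513.618438/104.3415 = 62.4260.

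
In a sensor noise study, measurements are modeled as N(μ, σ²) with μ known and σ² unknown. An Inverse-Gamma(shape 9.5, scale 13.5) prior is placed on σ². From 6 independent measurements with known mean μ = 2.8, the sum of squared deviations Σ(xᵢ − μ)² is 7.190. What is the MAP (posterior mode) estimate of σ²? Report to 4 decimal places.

With known mean μ and an Inverse-Gamma(α, β) prior on σ², the Normal likelihood is conjugate: posterior is Inv-Gamma(α + n/2, β + Σ(xᵢ−μ)²/2).
Posterior: Inv-Gamma(9.5 + 6/2, 13.5 + 7.190/2) = Inv-Gamma(12.50, 17.0950).
Mode = β/(α+1) = 17.0950/13.50 = 1.2663.

1.2663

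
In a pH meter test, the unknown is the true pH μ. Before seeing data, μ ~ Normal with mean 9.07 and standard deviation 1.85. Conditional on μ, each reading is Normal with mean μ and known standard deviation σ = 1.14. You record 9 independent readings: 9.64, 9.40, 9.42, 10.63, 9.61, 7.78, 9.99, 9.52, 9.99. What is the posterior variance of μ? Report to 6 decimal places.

0.138554

For Normal data with known variance σ², a Normal(μ₀, σ₀²) prior on μ is conjugate. Posterior precision = 1/σ₀² + n/σ²; posterior mean is the precision-weighted average of μ₀ and x̄.
σ₀² = 1.85² = 3.4225, σ² = 1.14² = 1.2996; σ² + n·σ₀² = 1.2996 + 9·3.4225 = 32.1021.
Posterior precision = 1/σ₀² + n/σ² = 1/3.4225 + 9/1.2996 = (σ² + n·σ₀²)/(σ₀²σ²) = 32.1021/(3.4225·1.2996); posterior variance σₙ² = σ₀²σ²/(σ² + n·σ₀²) = 3.4225·1.2996/32.1021 = 0.138554.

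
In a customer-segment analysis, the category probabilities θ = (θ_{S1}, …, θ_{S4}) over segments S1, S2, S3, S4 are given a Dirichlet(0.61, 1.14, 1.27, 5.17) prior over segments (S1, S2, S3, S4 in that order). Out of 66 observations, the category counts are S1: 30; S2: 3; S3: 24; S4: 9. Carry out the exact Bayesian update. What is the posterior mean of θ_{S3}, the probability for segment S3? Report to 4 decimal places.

The Dirichlet prior is conjugate to the Multinomial likelihood: each posterior αⱼ = prior αⱼ + observed count nⱼ.
Posterior concentration: (30.61, 4.14, 25.27, 14.17), total = 74.19.
E[θ_{S3}|data] = α_{S3}/Σα = 25.27/74.19 = 0.3406.

0.3406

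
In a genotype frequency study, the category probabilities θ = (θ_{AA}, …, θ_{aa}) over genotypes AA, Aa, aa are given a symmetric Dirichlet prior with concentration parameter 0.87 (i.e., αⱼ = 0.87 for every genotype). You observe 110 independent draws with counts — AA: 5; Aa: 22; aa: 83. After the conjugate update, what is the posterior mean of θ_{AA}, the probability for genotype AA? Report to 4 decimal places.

The Dirichlet prior is conjugate to the Multinomial likelihood: each posterior αⱼ = prior αⱼ + observed count nⱼ.
Posterior concentration: (5.87, 22.87, 83.87), total = 112.61.
E[θ_{AA}|data] = α_{AA}/Σα = 5.87/112.61 = 0.0521.

0.0521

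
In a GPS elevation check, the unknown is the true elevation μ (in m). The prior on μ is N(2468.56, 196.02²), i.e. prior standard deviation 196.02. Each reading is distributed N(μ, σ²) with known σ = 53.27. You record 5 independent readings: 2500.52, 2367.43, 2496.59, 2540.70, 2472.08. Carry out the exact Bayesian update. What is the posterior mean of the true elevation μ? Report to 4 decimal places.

For Normal data with known variance σ², a Normal(μ₀, σ₀²) prior on μ is conjugate. Posterior precision = 1/σ₀² + n/σ²; posterior mean is the precision-weighted average of μ₀ and x̄.
Σxᵢ = 2500.52 + 2367.43 + 2496.59 + 2540.70 + 2472.08 = 12377.32, so n·x̄ = 12377.32.
σ₀² = 196.02² = 38423.8404, σ² = 53.27² = 2837.6929; σ² + n·σ₀² = 2837.6929 + 5·38423.8404 = 194956.8949.
Posterior mean = (μ₀/σ₀² + n·x̄/σ²)/(1/σ₀² + n/σ²) = (σ²·μ₀ + σ₀²·n·x̄)/(σ² + n·σ₀²) = (2837.6929·2468.56 + 38423.8404·12377.32)/194956.8949 = 482589183.444952/194956.8949 = 2475.3635.

2475.3635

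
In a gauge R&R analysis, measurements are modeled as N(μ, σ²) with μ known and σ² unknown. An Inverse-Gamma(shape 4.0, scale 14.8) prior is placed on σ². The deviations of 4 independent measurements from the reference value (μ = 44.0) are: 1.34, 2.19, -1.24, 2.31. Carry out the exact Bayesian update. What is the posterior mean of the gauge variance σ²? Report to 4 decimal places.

With known mean μ and an Inverse-Gamma(α, β) prior on σ², the Normal likelihood is conjugate: posterior is Inv-Gamma(α + n/2, β + Σ(xᵢ−μ)²/2).
Σ(xᵢ−μ)² = (1.34)² + (2.19)² + (-1.24)² + (2.31)² = 13.4654.
Posterior: Inv-Gamma(4.0 + 4/2, 14.8 + 13.4654/2) = Inv-Gamma(6.00, 21.53270).
E[σ²|data] = β/(α−1) = 21.53270/5.00 = 4.3065.

4.3065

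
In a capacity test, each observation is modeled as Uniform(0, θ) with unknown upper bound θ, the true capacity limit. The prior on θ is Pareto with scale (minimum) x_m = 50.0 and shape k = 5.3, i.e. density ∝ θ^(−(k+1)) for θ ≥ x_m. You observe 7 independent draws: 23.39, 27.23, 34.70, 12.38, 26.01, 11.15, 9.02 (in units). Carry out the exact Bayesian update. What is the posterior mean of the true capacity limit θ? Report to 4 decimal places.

54.4248

A Pareto(scale x_m, shape k) prior on the upper bound θ of Uniform(0, θ) is conjugate: posterior is Pareto(max(x_m, max xᵢ), k + n).
Sample maximum = 34.70; prior scale x_m = 50.0 → posterior scale = max = 50.00.
Posterior shape = 5.3 + 7 = 12.3.
E[θ|data] = k·x_m/(k−1) = 12.3·50.00/11.3 = 54.4248.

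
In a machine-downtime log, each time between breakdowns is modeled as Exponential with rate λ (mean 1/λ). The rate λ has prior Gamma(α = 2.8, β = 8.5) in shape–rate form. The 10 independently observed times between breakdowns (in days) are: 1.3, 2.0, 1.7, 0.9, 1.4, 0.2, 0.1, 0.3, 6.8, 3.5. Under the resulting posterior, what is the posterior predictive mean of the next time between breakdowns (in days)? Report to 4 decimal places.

2.2627

With a Gamma(shape α, rate β) prior on the exponential rate λ, the posterior after n observations with total T = Σxᵢ is Gamma(α+n, β+T).
Sum of observations T = 18.2 days; n = 10.
Posterior: Gamma(2.8+10, 8.5+18.2) = Gamma(12.8, 26.7).
The predictive distribution for the next observation is Lomax; its mean is β/(α−1) = 26.7/11.8 = 2.2627.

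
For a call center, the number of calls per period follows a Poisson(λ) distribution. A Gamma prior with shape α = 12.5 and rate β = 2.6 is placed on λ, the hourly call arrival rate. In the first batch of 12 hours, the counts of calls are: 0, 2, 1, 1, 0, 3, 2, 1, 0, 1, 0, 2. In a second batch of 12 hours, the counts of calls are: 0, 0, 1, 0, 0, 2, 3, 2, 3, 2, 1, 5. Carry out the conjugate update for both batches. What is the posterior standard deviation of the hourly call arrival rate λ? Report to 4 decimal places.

0.2508

With a Gamma(shape α, rate β) prior, the Poisson likelihood is conjugate: the posterior is Gamma(α + ΣXᵢ, β + n).
Batch 1: sum of counts S = 13 over n = 12 hours.
After batch 1: Gamma(α+S, β+n) = Gamma(12.5+13, 2.6+12) = Gamma(25.5, 14.6).
Batch 2: sum of counts S = 19 over n = 12 hours.
After batch 2: Gamma(α+S, β+n) = Gamma(25.5+19, 14.6+12) = Gamma(44.5, 26.6).
SD = √α/β = √44.5/26.6 = 0.2508.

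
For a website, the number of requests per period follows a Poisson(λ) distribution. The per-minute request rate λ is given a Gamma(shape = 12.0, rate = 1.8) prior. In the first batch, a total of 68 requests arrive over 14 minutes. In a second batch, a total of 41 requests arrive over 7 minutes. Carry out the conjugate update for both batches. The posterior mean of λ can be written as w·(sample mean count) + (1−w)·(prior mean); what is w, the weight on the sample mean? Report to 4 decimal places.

With a Gamma(shape α, rate β) prior, the Poisson likelihood is conjugate: the posterior is Gamma(α + ΣXᵢ, β + n).
Total number of minutes: n = 14 + 7 = 21.
Posterior mean = (α₀+S)/(β₀+n) = [n/(β₀+n)]·(S/n) + [β₀/(β₀+n)]·(α₀/β₀), so only n and β₀ enter the weight.
Weight on data w = n/(β₀+n) = 21/(1.8+21) = 21/22.8 = 0.9211.

0.9211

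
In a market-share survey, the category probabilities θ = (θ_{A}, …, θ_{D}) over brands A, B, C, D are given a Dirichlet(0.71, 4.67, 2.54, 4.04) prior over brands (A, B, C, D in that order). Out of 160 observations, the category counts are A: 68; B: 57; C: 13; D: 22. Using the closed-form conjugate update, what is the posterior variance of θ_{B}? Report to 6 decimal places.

The Dirichlet prior is conjugate to the Multinomial likelihood: each posterior αⱼ = prior αⱼ + observed count nⱼ.
Posterior concentration: (68.71, 61.67, 15.54, 26.04), total = 171.96.
Var[θ_j] = α_j(Σα−α_j)/((Σα)²(Σα+1)) = 61.67·110.29/(171.96²·172.96) = 0.001330.

0.001330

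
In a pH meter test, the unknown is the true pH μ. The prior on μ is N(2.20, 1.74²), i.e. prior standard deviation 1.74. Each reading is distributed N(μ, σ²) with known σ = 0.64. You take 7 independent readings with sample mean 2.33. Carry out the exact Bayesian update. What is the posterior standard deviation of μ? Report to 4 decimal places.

For Normal data with known variance σ², a Normal(μ₀, σ₀²) prior on μ is conjugate. Posterior precision = 1/σ₀² + n/σ²; posterior mean is the precision-weighted average of μ₀ and x̄.
σ₀² = 1.74² = 3.0276, σ² = 0.64² = 0.4096; σ² + n·σ₀² = 0.4096 + 7·3.0276 = 21.6028.
Posterior precision = 1/σ₀² + n/σ² = 1/3.0276 + 7/0.4096 = (σ² + n·σ₀²)/(σ₀²σ²) = 21.6028/(3.0276·0.4096); posterior variance σₙ² = σ₀²σ²/(σ² + n·σ₀²) = 3.0276·0.4096/21.6028 = 0.057405.
Posterior SD = √σₙ² = √(3.0276·0.4096/21.6028) = 0.2396.

0.2396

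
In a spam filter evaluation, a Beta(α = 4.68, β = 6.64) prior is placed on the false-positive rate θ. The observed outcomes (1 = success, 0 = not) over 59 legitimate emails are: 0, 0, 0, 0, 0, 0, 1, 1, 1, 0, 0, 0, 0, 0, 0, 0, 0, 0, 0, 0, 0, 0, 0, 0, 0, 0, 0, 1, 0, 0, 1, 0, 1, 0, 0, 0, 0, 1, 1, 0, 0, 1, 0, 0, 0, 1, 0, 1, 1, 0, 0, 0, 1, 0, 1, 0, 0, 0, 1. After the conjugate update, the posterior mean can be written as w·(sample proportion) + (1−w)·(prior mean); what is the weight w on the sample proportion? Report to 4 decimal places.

0.8390

The Beta prior is conjugate to a Binomial/Bernoulli likelihood; the update adds successes to α and failures to β.
Posterior mean = (α₀+k)/(α₀+β₀+n) = [n/(α₀+β₀+n)]·(k/n) + [(α₀+β₀)/(α₀+β₀+n)]·α₀/(α₀+β₀), so only n and the prior enter the weight.
The weight on the data is w = n/(α₀+β₀+n) = 59/(4.68+6.64+59) = 59/70.32 = 0.8390.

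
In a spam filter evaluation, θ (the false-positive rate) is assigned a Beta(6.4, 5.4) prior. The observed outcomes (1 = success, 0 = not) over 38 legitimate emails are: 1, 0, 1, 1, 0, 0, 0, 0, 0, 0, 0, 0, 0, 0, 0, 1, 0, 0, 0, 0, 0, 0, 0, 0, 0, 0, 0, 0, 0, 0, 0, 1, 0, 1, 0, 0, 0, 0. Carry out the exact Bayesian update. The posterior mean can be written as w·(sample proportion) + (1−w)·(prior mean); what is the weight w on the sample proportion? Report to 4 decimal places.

0.7631

The Beta prior is conjugate to a Binomial/Bernoulli likelihood; the update adds successes to α and failures to β.
Posterior mean = (α₀+k)/(α₀+β₀+n) = [n/(α₀+β₀+n)]·(k/n) + [(α₀+β₀)/(α₀+β₀+n)]·α₀/(α₀+β₀), so only n and the prior enter the weight.
The weight on the data is w = n/(α₀+β₀+n) = 38/(6.4+5.4+38) = 38/49.8 = 0.7631.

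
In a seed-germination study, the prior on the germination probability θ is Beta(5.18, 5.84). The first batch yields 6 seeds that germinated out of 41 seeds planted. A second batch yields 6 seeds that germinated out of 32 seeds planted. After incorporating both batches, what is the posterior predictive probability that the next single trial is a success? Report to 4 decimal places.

The Beta prior is conjugate to a Binomial/Bernoulli likelihood; the update adds successes to α and failures to β.
After batch 1: Beta(5.18+6, 5.84+35) = Beta(11.18, 40.84).
After batch 2: Beta(11.18+6, 40.84+26) = Beta(17.18, 66.84).
For a single future Bernoulli trial, P(success | data) = α/(α+β) = 0.2045.

0.2045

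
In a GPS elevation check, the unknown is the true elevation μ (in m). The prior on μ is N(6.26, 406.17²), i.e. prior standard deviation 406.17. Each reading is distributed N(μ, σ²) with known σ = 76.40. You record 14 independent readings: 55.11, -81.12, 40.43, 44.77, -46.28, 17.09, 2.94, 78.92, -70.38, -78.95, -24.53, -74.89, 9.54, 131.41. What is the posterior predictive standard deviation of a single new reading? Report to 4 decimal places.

For Normal data with known variance σ², a Normal(μ₀, σ₀²) prior on μ is conjugate. Posterior precision = 1/σ₀² + n/σ²; posterior mean is the precision-weighted average of μ₀ and x̄.
σ₀² = 406.17² = 164974.0689, σ² = 76.40² = 5836.96; σ² + n·σ₀² = 5836.96 + 14·164974.0689 = 2315473.9246.
Posterior precision = 1/σ₀² + n/σ² = 1/164974.0689 + 14/5836.96 = (σ² + n·σ₀²)/(σ₀²σ²) = 2315473.9246/(164974.0689·5836.96); posterior variance σₙ² = σ₀²σ²/(σ² + n·σ₀²) = 164974.0689·5836.96/2315473.9246 = 415.874708.
Predictive variance for one new observation = σₙ² + σ² = 164974.0689·5836.96/2315473.9246 + 5836.96 = σ²·(σ₀² + 2315473.9246)/2315473.9246 = 5836.96·2480447.9935/2315473.9246 = 6252.834708; SD = √(5836.96·2480447.9935/2315473.9246) = 79.0749.

79.0749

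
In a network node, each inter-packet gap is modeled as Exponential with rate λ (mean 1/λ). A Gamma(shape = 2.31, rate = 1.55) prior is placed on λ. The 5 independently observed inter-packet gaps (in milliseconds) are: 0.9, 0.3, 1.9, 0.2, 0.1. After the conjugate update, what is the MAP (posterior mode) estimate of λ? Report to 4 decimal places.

With a Gamma(shape α, rate β) prior on the exponential rate λ, the posterior after n observations with total T = Σxᵢ is Gamma(α+n, β+T).
Sum of observations T = 3.4 milliseconds; n = 5.
Posterior: Gamma(2.31+5, 1.55+3.4) = Gamma(7.31, 4.95).
Mode = (α−1)/β = 1.2747.

1.2747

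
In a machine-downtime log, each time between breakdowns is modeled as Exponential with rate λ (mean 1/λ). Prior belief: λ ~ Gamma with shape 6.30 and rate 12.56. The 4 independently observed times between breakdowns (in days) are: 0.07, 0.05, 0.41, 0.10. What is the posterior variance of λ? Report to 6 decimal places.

With a Gamma(shape α, rate β) prior on the exponential rate λ, the posterior after n observations with total T = Σxᵢ is Gamma(α+n, β+T).
Sum of observations T = 0.63 days; n = 4.
Posterior: Gamma(6.30+4, 12.56+0.63) = Gamma(10.30, 13.19).
Var = α/β² = 0.059204.

0.059204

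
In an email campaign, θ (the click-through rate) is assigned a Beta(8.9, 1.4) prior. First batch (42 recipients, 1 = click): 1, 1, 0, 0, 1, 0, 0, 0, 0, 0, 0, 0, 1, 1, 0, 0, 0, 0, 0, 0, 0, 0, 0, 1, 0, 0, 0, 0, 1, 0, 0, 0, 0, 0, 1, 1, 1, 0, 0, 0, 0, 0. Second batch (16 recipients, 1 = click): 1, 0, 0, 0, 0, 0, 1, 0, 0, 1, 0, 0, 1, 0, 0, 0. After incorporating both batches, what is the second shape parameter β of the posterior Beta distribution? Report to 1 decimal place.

The Beta prior is conjugate to a Binomial/Bernoulli likelihood; the update adds successes to α and failures to β.
After batch 1: Beta(8.9+10, 1.4+32) = Beta(18.9, 33.4).
After batch 2: Beta(18.9+4, 33.4+12) = Beta(22.9, 45.4).
Posterior β = 45.4.

45.4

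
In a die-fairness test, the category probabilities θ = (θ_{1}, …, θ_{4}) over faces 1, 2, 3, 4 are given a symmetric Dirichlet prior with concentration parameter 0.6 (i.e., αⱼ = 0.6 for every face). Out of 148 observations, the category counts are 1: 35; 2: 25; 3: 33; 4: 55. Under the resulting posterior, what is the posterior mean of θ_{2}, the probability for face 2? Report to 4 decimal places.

0.1702

The Dirichlet prior is conjugate to the Multinomial likelihood: each posterior αⱼ = prior αⱼ + observed count nⱼ.
Posterior concentration: (35.6, 25.6, 33.6, 55.6), total = 150.4.
E[θ_{2}|data] = α_{2}/Σα = 25.6/150.4 = 0.1702.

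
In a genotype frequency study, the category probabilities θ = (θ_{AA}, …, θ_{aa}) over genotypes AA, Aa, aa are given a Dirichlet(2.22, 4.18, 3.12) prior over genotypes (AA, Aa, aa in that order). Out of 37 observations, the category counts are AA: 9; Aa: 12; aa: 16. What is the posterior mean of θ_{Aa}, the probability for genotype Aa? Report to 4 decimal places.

The Dirichlet prior is conjugate to the Multinomial likelihood: each posterior αⱼ = prior αⱼ + observed count nⱼ.
Posterior concentration: (11.22, 16.18, 19.12), total = 46.52.
E[θ_{Aa}|data] = α_{Aa}/Σα = 16.18/46.52 = 0.3478.

0.3478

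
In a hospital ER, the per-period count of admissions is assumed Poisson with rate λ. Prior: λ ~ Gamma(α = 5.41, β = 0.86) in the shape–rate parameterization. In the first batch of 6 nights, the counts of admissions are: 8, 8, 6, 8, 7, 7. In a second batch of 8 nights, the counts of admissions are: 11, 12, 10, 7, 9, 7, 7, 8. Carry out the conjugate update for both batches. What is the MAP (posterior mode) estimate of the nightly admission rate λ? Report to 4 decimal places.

8.0357

With a Gamma(shape α, rate β) prior, the Poisson likelihood is conjugate: the posterior is Gamma(α + ΣXᵢ, β + n).
Batch 1: sum of counts S = 44 over n = 6 nights.
After batch 1: Gamma(α+S, β+n) = Gamma(5.41+44, 0.86+6) = Gamma(49.41, 6.86).
Batch 2: sum of counts S = 71 over n = 8 nights.
After batch 2: Gamma(α+S, β+n) = Gamma(49.41+71, 6.86+8) = Gamma(120.41, 14.86).
Mode of Gamma(α,β) for α≥1 is (α−1)/β = 119.41/14.86 = 8.0357.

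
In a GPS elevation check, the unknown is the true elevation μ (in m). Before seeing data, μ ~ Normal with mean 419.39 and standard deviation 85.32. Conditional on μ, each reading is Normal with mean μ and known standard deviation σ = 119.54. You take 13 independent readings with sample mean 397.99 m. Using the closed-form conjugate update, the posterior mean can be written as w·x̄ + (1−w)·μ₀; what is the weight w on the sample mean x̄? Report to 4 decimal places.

For Normal data with known variance σ², a Normal(μ₀, σ₀²) prior on μ is conjugate. Posterior precision = 1/σ₀² + n/σ²; posterior mean is the precision-weighted average of μ₀ and x̄.
σ₀² = 85.32² = 7279.5024, σ² = 119.54² = 14289.8116. Prior precision 1/σ₀² = 1/7279.5024; data precision n/σ² = 13/14289.8116.
w = (n/σ²)/(1/σ₀² + n/σ²) = n·σ₀²/(σ² + n·σ₀²) = 13·7279.5024/(14289.8116 + 13·7279.5024) = 94633.5312/108923.3428 = 0.8688.

0.8688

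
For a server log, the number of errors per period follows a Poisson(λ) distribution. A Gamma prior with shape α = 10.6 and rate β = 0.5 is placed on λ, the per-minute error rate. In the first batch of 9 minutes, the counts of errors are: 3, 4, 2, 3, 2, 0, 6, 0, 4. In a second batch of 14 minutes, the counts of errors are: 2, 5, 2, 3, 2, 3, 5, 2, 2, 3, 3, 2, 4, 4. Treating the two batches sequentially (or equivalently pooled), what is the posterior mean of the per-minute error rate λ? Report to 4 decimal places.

3.2596

With a Gamma(shape α, rate β) prior, the Poisson likelihood is conjugate: the posterior is Gamma(α + ΣXᵢ, β + n).
Batch 1: sum of counts S = 24 over n = 9 minutes.
After batch 1: Gamma(α+S, β+n) = Gamma(10.6+24, 0.5+9) = Gamma(34.6, 9.5).
Batch 2: sum of counts S = 42 over n = 14 minutes.
After batch 2: Gamma(α+S, β+n) = Gamma(34.6+42, 9.5+14) = Gamma(76.6, 23.5).
Posterior mean = α/β = 76.6/23.5 = 3.2596.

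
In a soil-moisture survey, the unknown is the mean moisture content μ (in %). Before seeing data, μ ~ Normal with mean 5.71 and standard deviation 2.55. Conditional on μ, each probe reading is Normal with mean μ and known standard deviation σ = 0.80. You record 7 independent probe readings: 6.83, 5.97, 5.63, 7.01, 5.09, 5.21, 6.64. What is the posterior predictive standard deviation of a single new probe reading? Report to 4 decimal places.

For Normal data with known variance σ², a Normal(μ₀, σ₀²) prior on μ is conjugate. Posterior precision = 1/σ₀² + n/σ²; posterior mean is the precision-weighted average of μ₀ and x̄.
σ₀² = 2.55² = 6.5025, σ² = 0.80² = 0.64; σ² + n·σ₀² = 0.64 + 7·6.5025 = 46.1575.
Posterior precision = 1/σ₀² + n/σ² = 1/6.5025 + 7/0.64 = (σ² + n·σ₀²)/(σ₀²σ²) = 46.1575/(6.5025·0.64); posterior variance σₙ² = σ₀²σ²/(σ² + n·σ₀²) = 6.5025·0.64/46.1575 = 0.090161.
Predictive variance for one new observation = σₙ² + σ² = 6.5025·0.64/46.1575 + 0.64 = σ²·(σ₀² + 46.1575)/46.1575 = 0.64·52.66/46.1575 = 0.730161; SD = √(0.64·52.66/46.1575) = 0.8545.

0.8545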